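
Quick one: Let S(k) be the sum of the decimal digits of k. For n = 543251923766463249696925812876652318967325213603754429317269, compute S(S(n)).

First digit sum: 281.
2+8+1 = 11.

11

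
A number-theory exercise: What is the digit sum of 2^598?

2^598 = 1037378892220248239628101965922790287753111558060609224998914332422663202853227036599926762236775948572049471652825197295598787768852943826971718708528490921765295450850377380921344
Sum of its 181 digits: 853.

853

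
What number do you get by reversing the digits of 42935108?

Reversing 42935108 gives 80153924.

80153924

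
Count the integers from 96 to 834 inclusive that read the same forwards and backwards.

74

The integers in [96, 834] that read the same forwards and backwards: 99, 101, 111, 121, 131, 141, …, 818, 828.
74 qualify.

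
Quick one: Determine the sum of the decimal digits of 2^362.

2^362 = 9394170331095332911557922387157348109502730195633279482829163886128836100458433773854795993539074812127739904
Sum of its 109 digits: 499.

499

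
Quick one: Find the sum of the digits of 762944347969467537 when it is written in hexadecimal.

117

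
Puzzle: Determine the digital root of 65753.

8

6+5+7+5+3 = 26
2+6 = 8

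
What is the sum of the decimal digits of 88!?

88! = 185482642257398439114796845645546284380220968949399346684421580986889562184028199319100141244804501828416633516851200000000000000000000
Sum of its 135 digits: 531.

531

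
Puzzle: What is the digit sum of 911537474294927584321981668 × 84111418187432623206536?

911537474294927584321981668 × 84111418187432623206536 = 76670709693936769282795103180985088146679969782048
Sum of its 50 digits: 270.

270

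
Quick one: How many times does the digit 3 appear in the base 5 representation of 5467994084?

5467994084 in base 5 is 42144301302314.
The digit 3 appears 3 times.

3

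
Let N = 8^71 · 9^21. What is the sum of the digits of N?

378

8^71 · 9^21 = 1440395562187064798526088712724537842837262381810186052825070938589185116438295216128
Sum of its 85 digits: 378.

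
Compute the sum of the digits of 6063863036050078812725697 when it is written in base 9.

105

6063863036050078812725697 in base 9 is 84015662862522651605470770.
Digit sum: 8+4+0+1+5+6+6+2+8+6+2+5+2+2+6+5+1+6+0+5+4+7+0+7+7+0 = 105.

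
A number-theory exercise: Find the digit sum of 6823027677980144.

74

6+8+2+3+0+2+7+6+7+7+9+8+0+1+4+4 = 74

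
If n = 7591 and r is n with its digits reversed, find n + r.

Reverse of 7591 is 1957.
7591 + 1957 = 9548

9548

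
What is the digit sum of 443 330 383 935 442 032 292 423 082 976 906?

132

4+4+3+3+3+0+3+8+3+9+3+5+4+4+2+0+3+2+2+9+2+4+2+3+0+8+2+9+7+6+9+0+6 = 132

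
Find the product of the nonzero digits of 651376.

6×5×1×3×7×6 = 3780

3780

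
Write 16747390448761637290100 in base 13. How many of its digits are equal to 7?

3

16747390448761637290100 in base 13 is B5C038075097B01502B7.
The digit 7 appears 3 times.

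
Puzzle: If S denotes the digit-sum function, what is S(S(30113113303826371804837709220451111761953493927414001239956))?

First digit sum: 218.
2+1+8 = 11.

11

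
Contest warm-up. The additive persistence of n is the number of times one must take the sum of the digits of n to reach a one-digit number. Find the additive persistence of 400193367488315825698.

2

400193367488315825698 → 100 → 1 (2 steps)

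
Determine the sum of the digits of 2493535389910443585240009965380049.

2+4+9+3+5+3+5+3+8+9+9+1+0+4+4+3+5+8+5+2+4+0+0+0+9+9+6+5+3+8+0+0+4+9 = 149

149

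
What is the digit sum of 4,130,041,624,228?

37

4+1+3+0+0+4+1+6+2+4+2+2+8 = 37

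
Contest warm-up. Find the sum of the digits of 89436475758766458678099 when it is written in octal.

89436475758766458678099 in base 8 is 22740561566375351537025523.
Digit sum: 2+2+7+4+0+5+6+1+5+6+6+3+7+5+3+5+1+5+3+7+0+2+5+5+2+3 = 100.

100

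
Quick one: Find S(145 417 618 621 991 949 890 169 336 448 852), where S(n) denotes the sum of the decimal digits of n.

1+4+5+4+1+7+6+1+8+6+2+1+9+9+1+9+4+9+8+9+0+1+6+9+3+3+6+4+4+8+8+5+2 = 163

163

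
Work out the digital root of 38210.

3+8+2+1+0 = 14
1+4 = 5
(Equivalently, 38210 mod 9 = 5.)

5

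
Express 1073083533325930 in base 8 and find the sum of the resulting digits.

1073083533325930 in base 8 is 36377327264273152.
Digit sum: 3+6+3+7+7+3+2+7+2+6+4+2+7+3+1+5+2 = 70.

70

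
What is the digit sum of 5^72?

5^72 = 211758236813575084767080625169910490512847900390625
Sum of its 51 digits: 217.

217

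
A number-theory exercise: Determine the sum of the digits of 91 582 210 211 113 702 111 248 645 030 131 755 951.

118

9+1+5+8+2+2+1+0+2+1+1+1+1+3+7+0+2+1+1+1+2+4+8+6+4+5+0+3+0+1+3+1+7+5+5+9+5+1 = 118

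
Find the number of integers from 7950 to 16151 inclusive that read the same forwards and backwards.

82

The integers in [7950, 16151] that read the same forwards and backwards: 7997, 8008, 8118, 8228, 8338, 8448, …, 15951, 16061.
82 qualify.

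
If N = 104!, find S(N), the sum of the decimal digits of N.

702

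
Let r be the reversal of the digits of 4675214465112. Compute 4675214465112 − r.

Reverse of 4675214465112 is 2115644125764.
4675214465112 − 2115644125764 = 2559570339348

2559570339348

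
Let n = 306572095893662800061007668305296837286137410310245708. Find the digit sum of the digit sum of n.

First digit sum: 218.
2+1+8 = 11.

11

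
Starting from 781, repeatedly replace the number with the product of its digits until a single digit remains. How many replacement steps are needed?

3

781 → 56 → 30 → 0 (3 steps)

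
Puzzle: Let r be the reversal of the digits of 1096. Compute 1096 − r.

-5805

Reverse of 1096 is 6901.
1096 − 6901 = -5805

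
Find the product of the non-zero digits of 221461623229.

2×2×1×4×6×1×6×2×3×2×2×9 = 124416

124416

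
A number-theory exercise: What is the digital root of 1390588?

1+3+9+0+5+8+8 = 34
3+4 = 7
(Equivalently, 1390588 mod 9 = 7.)

7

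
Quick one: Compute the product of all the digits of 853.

8×5×3 = 120

120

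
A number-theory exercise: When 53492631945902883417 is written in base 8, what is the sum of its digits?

54

53492631945902883417 in base 8 is 5631340025326420201131.
Digit sum: 5+6+3+1+3+4+0+0+2+5+3+2+6+4+2+0+2+0+1+1+3+1 = 54.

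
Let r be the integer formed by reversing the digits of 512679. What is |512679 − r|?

Reverse of 512679 is 976215.
|512679 − 976215| = 463536

463536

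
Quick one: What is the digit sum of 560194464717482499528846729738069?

174

5+6+0+1+9+4+4+6+4+7+1+7+4+8+2+4+9+9+5+2+8+8+4+6+7+2+9+7+3+8+0+6+9 = 174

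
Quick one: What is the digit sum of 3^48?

3^48 = 79766443076872509863361
Sum of its 23 digits: 117.

117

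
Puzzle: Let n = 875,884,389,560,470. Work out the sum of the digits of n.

82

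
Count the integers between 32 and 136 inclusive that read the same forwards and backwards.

The integers in [32, 136] that read the same forwards and backwards: 33, 44, 55, 66, 77, 88, …, 121, 131.
11 qualify.

11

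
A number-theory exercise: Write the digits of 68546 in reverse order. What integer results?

Reversing 68546 gives 64586.

64586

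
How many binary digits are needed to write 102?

102 in base 2 is 1100110, which has 7 digits.

7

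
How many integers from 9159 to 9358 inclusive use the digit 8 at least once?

38

The integers in [9159, 9358] that use the digit 8 at least once: 9168, 9178, 9180, 9181, 9182, 9183, …, 9348, 9358.
38 qualify.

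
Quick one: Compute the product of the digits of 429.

4×2×9 = 72

72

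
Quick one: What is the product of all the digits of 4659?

4×6×5×9 = 1080

1080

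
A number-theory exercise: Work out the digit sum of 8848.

8+8+4+8 = 28

28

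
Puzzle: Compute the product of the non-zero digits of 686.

6×8×6 = 288

288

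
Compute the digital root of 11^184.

The digital root of n equals n mod 9 (or 9 when 9 | n), so we need 11^184 mod 9.
11^184 ≡ 7 (mod 9), so the digital root is 7.

7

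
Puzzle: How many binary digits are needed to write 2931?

2931 in base 2 is 101101110011, which has 12 digits.

12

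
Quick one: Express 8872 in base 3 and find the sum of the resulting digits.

8

8872 in base 3 is 110011121.
Digit sum: 1+1+0+0+1+1+1+2+1 = 8.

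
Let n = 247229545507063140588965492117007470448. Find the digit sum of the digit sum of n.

12

First digit sum: 165.
1+6+5 = 12.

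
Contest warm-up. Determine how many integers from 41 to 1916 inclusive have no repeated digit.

1156

The integers in [41, 1916] that have no repeated digit: 41, 42, 43, 45, 46, 47, …, 1907, 1908.
1156 qualify.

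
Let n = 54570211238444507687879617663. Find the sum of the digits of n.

136

5+4+5+7+0+2+1+1+2+3+8+4+4+4+5+0+7+6+8+7+8+7+9+6+1+7+6+6+3 = 136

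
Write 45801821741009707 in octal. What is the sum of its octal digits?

65

45801821741009707 in base 8 is 2425610164274045453.
Digit sum: 2+4+2+5+6+1+0+1+6+4+2+7+4+0+4+5+4+5+3 = 65.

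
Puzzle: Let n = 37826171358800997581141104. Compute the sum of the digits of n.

3+7+8+2+6+1+7+1+3+5+8+8+0+0+9+9+7+5+8+1+1+4+1+1+0+4 = 109

109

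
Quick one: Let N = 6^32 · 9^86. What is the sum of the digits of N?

504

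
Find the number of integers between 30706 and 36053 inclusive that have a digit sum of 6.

10

The integers in [30706, 36053] that have a digit sum of 6: 31002, 31011, 31020, 31101, 31110, 31200, 32001, 32010, 32100, 33000.
10 qualify.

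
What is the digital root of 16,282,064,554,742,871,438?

6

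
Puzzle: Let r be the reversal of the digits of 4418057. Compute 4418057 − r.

-3090087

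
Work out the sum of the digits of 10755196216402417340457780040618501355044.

1+0+7+5+5+1+9+6+2+1+6+4+0+2+4+1+7+3+4+0+4+5+7+7+8+0+0+4+0+6+1+8+5+0+1+3+5+5+0+4+4 = 145

145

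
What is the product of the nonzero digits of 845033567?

8×4×5×3×3×5×6×7 = 302400

302400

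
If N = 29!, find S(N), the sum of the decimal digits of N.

126

29! = 8841761993739701954543616000000
Sum of its 31 digits: 126.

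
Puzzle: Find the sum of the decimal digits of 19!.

45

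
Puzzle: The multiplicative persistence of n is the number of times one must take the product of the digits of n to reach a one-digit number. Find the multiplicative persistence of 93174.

93174 → 756 → 210 → 0 (3 steps)

3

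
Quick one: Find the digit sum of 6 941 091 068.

6+9+4+1+0+9+1+0+6+8 = 44

44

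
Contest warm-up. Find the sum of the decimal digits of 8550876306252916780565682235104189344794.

184

8+5+5+0+8+7+6+3+0+6+2+5+2+9+1+6+7+8+0+5+6+5+6+8+2+2+3+5+1+0+4+1+8+9+3+4+4+7+9+4 = 184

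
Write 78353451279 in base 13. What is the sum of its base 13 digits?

63

78353451279 in base 13 is 7508C8182C.
Digit sum: 7+5+0+8+12+8+1+8+2+12 = 63.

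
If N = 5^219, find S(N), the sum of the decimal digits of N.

5^219 = 1186945968219974843434155283695244644277620729202493120784972498853626028830601394879139866471426700011628454123520370888655861563165672123432159423828125
Sum of its 154 digits: 683.

683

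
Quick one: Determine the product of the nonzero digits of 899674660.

8×9×9×6×7×4×6×6 = 3919104

3919104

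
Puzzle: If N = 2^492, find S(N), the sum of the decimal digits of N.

667

2^492 = 12786682062094304179739022253232809188346257992355721833919106906625522642205759980012773798148063113870651109873281527379754908382364816614564560896
Sum of its 149 digits: 667.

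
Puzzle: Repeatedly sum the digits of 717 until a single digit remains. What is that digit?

6

7+1+7 = 15
1+5 = 6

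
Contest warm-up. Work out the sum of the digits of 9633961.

9+6+3+3+9+6+1 = 37

37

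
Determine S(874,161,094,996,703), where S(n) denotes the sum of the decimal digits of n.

8+7+4+1+6+1+0+9+4+9+9+6+7+0+3 = 74

74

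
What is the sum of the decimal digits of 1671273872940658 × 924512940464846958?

153

1671273872940658 × 924512940464846958 = 1545114322594440748935863385818364
Sum of its 34 digits: 153.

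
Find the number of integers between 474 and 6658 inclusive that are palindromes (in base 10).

109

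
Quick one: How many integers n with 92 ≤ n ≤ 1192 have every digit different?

711

The integers in [92, 1192] that have every digit different: 92, 93, 94, 95, 96, 97, …, 1097, 1098.
711 qualify.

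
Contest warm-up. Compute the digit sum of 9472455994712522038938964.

9+4+7+2+4+5+5+9+9+4+7+1+2+5+2+2+0+3+8+9+3+8+9+6+4 = 127

127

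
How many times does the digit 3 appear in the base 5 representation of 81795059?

81795059 in base 5 is 131414420214.
The digit 3 appears 1 time.

1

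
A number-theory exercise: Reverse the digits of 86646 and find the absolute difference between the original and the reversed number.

Reverse of 86646 is 64668.
|86646 − 64668| = 21978

21978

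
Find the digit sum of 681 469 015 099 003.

61

6+8+1+4+6+9+0+1+5+0+9+9+0+0+3 = 61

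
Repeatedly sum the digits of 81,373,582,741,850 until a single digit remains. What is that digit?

8+1+3+7+3+5+8+2+7+4+1+8+5+0 = 62
6+2 = 8
(Equivalently, 81,373,582,741,850 mod 9 = 8.)

8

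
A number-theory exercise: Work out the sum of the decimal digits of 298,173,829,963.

2+9+8+1+7+3+8+2+9+9+6+3 = 67

67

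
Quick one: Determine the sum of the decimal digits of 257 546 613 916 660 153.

2+5+7+5+4+6+6+1+3+9+1+6+6+6+0+1+5+3 = 76

76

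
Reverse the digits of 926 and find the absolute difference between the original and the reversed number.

297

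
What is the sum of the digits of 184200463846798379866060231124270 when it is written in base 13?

184200463846798379866060231124270 in base 13 is BB5CCB6436CB5176A73940B1AC097.
Digit sum: 11+11+5+12+12+11+6+4+3+6+12+11+5+1+7+6+10+7+3+9+4+0+11+1+10+12+0+9+7 = 206.

206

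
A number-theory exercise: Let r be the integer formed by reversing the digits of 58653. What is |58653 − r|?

22968

Reverse of 58653 is 35685.
|58653 − 35685| = 22968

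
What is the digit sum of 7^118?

7^118 = 5267065530394883184651384028840252727177370209716317304311848947467915376271784433951441748896850449
Sum of its 100 digits: 457.

457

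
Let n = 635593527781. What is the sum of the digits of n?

61

6+3+5+5+9+3+5+2+7+7+8+1 = 61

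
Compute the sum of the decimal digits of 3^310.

3^310 = 8083304946930585013911810590884932969503714762980550286204433743937610914334142973787308373287276300034802855732870950234095113357081569792347793049
Sum of its 148 digits: 648.

648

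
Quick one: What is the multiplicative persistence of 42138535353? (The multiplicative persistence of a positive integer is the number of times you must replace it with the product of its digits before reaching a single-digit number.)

42138535353 → 648000 → 0 (2 steps)

2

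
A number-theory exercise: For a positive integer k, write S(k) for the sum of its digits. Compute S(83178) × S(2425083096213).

S(83178) = 8+3+1+7+8 = 27.
S(2425083096213) = 2+4+2+5+0+8+3+0+9+6+2+1+3 = 45.
27 · 45 = 1215.

1215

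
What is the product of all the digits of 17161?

1×7×1×6×1 = 42

42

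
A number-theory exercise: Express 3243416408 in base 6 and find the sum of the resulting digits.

28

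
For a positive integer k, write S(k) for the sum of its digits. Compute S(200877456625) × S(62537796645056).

S(200877456625) = 2+0+0+8+7+7+4+5+6+6+2+5 = 52.
S(62537796645056) = 6+2+5+3+7+7+9+6+6+4+5+0+5+6 = 71.
52 · 71 = 3692.

3692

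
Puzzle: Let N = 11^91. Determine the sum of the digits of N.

11^91 = 58443248730331016423376362220113545242612980425266212714921832216993762011119642250537592395411
Sum of its 95 digits: 353.

353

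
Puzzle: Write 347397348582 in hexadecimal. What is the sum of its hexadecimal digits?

87

347397348582 in base 16 is 50E27EDCE6.
Digit sum: 5+0+14+2+7+14+13+12+14+6 = 87.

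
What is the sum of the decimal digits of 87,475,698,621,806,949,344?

8+7+4+7+5+6+9+8+6+2+1+8+0+6+9+4+9+3+4+4 = 110

110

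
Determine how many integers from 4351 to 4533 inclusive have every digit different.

The integers in [4351, 4533] that have every digit different: 4351, 4352, 4356, 4357, 4358, 4359, …, 4531, 4532.
58 qualify.

58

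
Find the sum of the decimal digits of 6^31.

6^31 = 1326443518324400147398656
Sum of its 25 digits: 99.

99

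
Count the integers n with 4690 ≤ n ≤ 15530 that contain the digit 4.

The integers in [4690, 15530] that contain the digit 4: 4690, 4691, 4692, 4693, 4694, 4695, …, 15514, 15524.
3928 qualify.

3928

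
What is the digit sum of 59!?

324

59! = 138683118545689835737939019720389406345902876772687432540821294940160000000000000
Sum of its 81 digits: 324.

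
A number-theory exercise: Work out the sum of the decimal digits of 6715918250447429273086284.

114

6+7+1+5+9+1+8+2+5+0+4+4+7+4+2+9+2+7+3+0+8+6+2+8+4 = 114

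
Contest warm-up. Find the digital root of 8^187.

The digital root of n equals n mod 9 (or 9 when 9 | n), so we need 8^187 mod 9.
8^187 ≡ 8 (mod 9), so the digital root is 8.

8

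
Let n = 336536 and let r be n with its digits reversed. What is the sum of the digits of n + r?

34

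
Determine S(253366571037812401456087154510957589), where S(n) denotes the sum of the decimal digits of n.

2+5+3+3+6+6+5+7+1+0+3+7+8+1+2+4+0+1+4+5+6+0+8+7+1+5+4+5+1+0+9+5+7+5+8+9 = 153

153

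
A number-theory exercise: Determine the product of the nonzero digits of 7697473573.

23337720

7×6×9×7×4×7×3×5×7×3 = 23337720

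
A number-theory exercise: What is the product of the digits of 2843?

192

2×8×4×3 = 192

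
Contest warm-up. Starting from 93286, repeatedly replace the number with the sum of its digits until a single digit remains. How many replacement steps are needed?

3

93286 → 28 → 10 → 1 (3 steps)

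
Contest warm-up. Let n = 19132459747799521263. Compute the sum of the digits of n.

96

1+9+1+3+2+4+5+9+7+4+7+7+9+9+5+2+1+2+6+3 = 96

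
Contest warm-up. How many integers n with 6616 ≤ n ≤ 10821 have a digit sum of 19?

267

The integers in [6616, 10821] that have a digit sum of 19: 6616, 6625, 6634, 6643, 6652, 6661, …, 10792, 10819.
267 qualify.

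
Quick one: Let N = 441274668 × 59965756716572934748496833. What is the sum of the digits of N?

441274668 × 59965756716572934748496833 = 26461369386474491878928603481126444
Sum of its 35 digits: 168.

168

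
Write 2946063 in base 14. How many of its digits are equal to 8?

2946063 in base 14 is 5698D1.
The digit 8 appears 1 time.

1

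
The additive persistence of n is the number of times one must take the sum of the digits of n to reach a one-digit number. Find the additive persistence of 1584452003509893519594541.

3

1584452003509893519594541 → 109 → 10 → 1 (3 steps)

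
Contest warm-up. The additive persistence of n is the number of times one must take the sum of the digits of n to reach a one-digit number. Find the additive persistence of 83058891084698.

83058891084698 → 77 → 14 → 5 (3 steps)

3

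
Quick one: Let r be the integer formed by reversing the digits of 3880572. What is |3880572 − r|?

Reverse of 3880572 is 2750883.
|3880572 − 2750883| = 1129689

1129689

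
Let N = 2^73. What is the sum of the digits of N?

2^73 = 9444732965739290427392
Sum of its 22 digits: 110.

110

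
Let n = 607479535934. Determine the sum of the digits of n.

6+0+7+4+7+9+5+3+5+9+3+4 = 62

62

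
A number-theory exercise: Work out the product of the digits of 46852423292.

1658880

4×6×8×5×2×4×2×3×2×9×2 = 1658880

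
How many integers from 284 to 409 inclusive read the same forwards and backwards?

The integers in [284, 409] that read the same forwards and backwards: 292, 303, 313, 323, 333, 343, …, 393, 404.
12 qualify.

12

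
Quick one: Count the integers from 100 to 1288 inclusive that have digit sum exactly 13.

92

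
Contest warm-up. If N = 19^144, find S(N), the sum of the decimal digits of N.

19^144 = 13820333946611113134901874070660588115919843166206772877163883957338216574899109539054827002670740340907627784382454094834613248987414410764940981111112225311374377381541117422843923521
Sum of its 185 digits: 775.

775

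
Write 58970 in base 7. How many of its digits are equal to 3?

4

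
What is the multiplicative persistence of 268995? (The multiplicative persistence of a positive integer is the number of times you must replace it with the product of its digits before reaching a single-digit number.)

268995 → 38880 → 0 (2 steps)

2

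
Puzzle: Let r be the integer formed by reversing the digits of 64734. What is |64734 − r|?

Reverse of 64734 is 43746.
|64734 − 43746| = 20988

20988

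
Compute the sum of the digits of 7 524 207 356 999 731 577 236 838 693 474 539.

178

7+5+2+4+2+0+7+3+5+6+9+9+9+7+3+1+5+7+7+2+3+6+8+3+8+6+9+3+4+7+4+5+3+9 = 178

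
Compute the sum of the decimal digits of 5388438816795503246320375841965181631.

168

5+3+8+8+4+3+8+8+1+6+7+9+5+5+0+3+2+4+6+3+2+0+3+7+5+8+4+1+9+6+5+1+8+1+6+3+1 = 168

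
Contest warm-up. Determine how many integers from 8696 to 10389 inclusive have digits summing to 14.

50

The integers in [8696, 10389] that have digits summing to 14: 9005, 9014, 9023, 9032, 9041, 9050, …, 10373, 10382.
50 qualify.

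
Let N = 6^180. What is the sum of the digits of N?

639

6^180 = 116741446195279078628053382791335881633270131715832481723779676398836856930282974584939114053628368372944886748404030500135265750611474251776
Sum of its 141 digits: 639.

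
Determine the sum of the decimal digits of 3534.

3+5+3+4 = 15

15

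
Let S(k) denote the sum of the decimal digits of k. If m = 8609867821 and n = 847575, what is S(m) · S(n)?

S(8609867821) = 8+6+0+9+8+6+7+8+2+1 = 55.
S(847575) = 8+4+7+5+7+5 = 36.
55 · 36 = 1980.

1980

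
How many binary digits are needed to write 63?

6

63 in base 2 is 111111, which has 6 digits.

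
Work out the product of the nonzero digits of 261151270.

2×6×1×1×5×1×2×7 = 840

840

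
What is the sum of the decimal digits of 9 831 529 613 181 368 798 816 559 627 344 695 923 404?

200

9+8+3+1+5+2+9+6+1+3+1+8+1+3+6+8+7+9+8+8+1+6+5+5+9+6+2+7+3+4+4+6+9+5+9+2+3+4+0+4 = 200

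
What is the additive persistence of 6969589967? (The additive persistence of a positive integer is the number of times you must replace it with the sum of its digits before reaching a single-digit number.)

6969589967 → 74 → 11 → 2 (3 steps)

3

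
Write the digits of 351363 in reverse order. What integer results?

Reversing 351363 gives 363153.

363153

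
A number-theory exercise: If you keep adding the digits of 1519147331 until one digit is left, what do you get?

8

1+5+1+9+1+4+7+3+3+1 = 35
3+5 = 8
(Equivalently, 1519147331 mod 9 = 8.)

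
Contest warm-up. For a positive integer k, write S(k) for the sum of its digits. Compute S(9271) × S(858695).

S(9271) = 9+2+7+1 = 19.
S(858695) = 8+5+8+6+9+5 = 41.
19 · 41 = 779.

779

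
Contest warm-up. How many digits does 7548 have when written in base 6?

7548 in base 6 is 54540, which has 5 digits.

5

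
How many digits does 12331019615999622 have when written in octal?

12331019615999622 in base 8 is 536357747373413206, which has 18 digits.

18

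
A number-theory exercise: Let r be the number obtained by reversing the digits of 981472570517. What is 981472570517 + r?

Reverse of 981472570517 is 715075274189.
981472570517 + 715075274189 = 1696547844706

1696547844706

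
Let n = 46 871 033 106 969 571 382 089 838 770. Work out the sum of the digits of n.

4+6+8+7+1+0+3+3+1+0+6+9+6+9+5+7+1+3+8+2+0+8+9+8+3+8+7+7+0 = 139

139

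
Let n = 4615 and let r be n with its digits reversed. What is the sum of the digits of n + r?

Reversal of 4615 is 5164; 4615 + 5164 = 9779.
Digit sum of 9779: 9+7+7+9 = 32.

32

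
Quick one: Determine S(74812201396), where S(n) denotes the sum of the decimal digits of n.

7+4+8+1+2+2+0+1+3+9+6 = 43

43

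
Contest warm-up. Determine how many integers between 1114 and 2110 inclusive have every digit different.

511

The integers in [1114, 2110] that have every digit different: 1203, 1204, 1205, 1206, 1207, 1208, …, 2108, 2109.
511 qualify.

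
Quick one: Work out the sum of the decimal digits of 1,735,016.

23

1+7+3+5+0+1+6 = 23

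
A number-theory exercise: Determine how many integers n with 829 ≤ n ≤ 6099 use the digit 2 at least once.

2130

The integers in [829, 6099] that use the digit 2 at least once: 829, 832, 842, 852, 862, 872, …, 6082, 6092.
2130 qualify.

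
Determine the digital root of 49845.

4+9+8+4+5 = 30
3+0 = 3

3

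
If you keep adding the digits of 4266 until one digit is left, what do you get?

4+2+6+6 = 18
1+8 = 9

9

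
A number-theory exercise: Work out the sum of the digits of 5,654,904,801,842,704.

67

5+6+5+4+9+0+4+8+0+1+8+4+2+7+0+4 = 67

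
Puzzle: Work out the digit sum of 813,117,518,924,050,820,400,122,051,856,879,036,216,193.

8+1+3+1+1+7+5+1+8+9+2+4+0+5+0+8+2+0+4+0+0+1+2+2+0+5+1+8+5+6+8+7+9+0+3+6+2+1+6+1+9+3 = 154

154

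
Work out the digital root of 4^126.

1

The digital root of n equals n mod 9 (or 9 when 9 | n), so we need 4^126 mod 9.
4^126 ≡ 1 (mod 9), so the digital root is 1.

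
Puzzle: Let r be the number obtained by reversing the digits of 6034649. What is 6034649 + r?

15498955

Reverse of 6034649 is 9464306.
6034649 + 9464306 = 15498955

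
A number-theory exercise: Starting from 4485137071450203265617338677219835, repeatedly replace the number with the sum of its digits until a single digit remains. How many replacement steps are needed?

2

4485137071450203265617338677219835 → 143 → 8 (2 steps)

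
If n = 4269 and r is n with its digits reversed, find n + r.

13893

Reverse of 4269 is 9624.
4269 + 9624 = 13893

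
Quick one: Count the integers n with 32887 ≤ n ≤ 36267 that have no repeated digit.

The integers in [32887, 36267] that have no repeated digit: 32890, 32891, 32894, 32895, 32896, 32897, …, 36258, 36259.
828 qualify.

828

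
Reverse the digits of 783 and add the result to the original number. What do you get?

1170

Reverse of 783 is 387.
783 + 387 = 1170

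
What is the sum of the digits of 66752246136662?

6+6+7+5+2+2+4+6+1+3+6+6+6+2 = 62

62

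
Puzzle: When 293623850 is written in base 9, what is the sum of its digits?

42

293623850 in base 9 is 673448172.
Digit sum: 6+7+3+4+4+8+1+7+2 = 42.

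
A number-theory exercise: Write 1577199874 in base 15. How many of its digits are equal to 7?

1

1577199874 in base 15 is 936E8734.
The digit 7 appears 1 time.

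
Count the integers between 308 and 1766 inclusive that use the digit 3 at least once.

436

The integers in [308, 1766] that use the digit 3 at least once: 308, 309, 310, 311, 312, 313, …, 1753, 1763.
436 qualify.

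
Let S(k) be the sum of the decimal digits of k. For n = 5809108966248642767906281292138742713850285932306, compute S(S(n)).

First digit sum: 224.
2+2+4 = 8.

8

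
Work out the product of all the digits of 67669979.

6×7×6×6×9×9×7×9 = 7715736

7715736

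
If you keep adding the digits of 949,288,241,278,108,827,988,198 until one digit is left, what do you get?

9+4+9+2+8+8+2+4+1+2+7+8+1+0+8+8+2+7+9+8+8+1+9+8 = 133
1+3+3 = 7

7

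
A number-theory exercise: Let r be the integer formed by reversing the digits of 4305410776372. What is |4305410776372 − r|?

1568640631338

Reverse of 4305410776372 is 2736770145034.
|4305410776372 − 2736770145034| = 1568640631338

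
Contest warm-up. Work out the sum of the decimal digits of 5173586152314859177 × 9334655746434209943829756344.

228

5173586152314859177 × 9334655746434209943829756344 = 48293645706378353970358921294412001598582368888
Sum of its 47 digits: 228.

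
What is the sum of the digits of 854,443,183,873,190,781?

84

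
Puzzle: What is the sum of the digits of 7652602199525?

7+6+5+2+6+0+2+1+9+9+5+2+5 = 59

59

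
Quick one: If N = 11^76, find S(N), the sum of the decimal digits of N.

349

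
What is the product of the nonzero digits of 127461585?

67200

1×2×7×4×6×1×5×8×5 = 67200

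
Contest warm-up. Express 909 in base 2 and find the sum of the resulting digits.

6

909 in base 2 is 1110001101.
Digit sum: 1+1+1+0+0+0+1+1+0+1 = 6.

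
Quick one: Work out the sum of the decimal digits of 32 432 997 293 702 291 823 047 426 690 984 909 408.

176

3+2+4+3+2+9+9+7+2+9+3+7+0+2+2+9+1+8+2+3+0+4+7+4+2+6+6+9+0+9+8+4+9+0+9+4+0+8 = 176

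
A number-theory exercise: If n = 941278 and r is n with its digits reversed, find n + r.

Reverse of 941278 is 872149.
941278 + 872149 = 1813427

1813427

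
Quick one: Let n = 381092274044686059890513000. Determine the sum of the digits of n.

3+8+1+0+9+2+2+7+4+0+4+4+6+8+6+0+5+9+8+9+0+5+1+3+0+0+0 = 104

104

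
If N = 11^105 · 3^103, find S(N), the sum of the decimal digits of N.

738

11^105 · 3^103 = 308831206255946606167759113834004183588249009716757349078275020429987059567630113938837484814603137758927806299518498714118482630798029116040970608235998284377
Sum of its 159 digits: 738.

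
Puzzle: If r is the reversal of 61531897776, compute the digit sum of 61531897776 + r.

39

Reversal of 61531897776 is 67779813516; 61531897776 + 67779813516 = 129311711292.
Digit sum of 129311711292: 1+2+9+3+1+1+7+1+1+2+9+2 = 39.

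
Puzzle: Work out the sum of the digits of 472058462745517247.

80

4+7+2+0+5+8+4+6+2+7+4+5+5+1+7+2+4+7 = 80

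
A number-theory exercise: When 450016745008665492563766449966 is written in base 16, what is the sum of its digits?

450016745008665492563766449966 in base 16 is 5AE152075A99AF251F2B6972E.
Digit sum: 5+10+14+1+5+2+0+7+5+10+9+9+10+15+2+5+1+15+2+11+6+9+7+2+14 = 176.

176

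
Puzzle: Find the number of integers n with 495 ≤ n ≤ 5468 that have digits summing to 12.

The integers in [495, 5468] that have digits summing to 12: 507, 516, 525, 534, 543, 552, …, 5421, 5430.
292 qualify.

292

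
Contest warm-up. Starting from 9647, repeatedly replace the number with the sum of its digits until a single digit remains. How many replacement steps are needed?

2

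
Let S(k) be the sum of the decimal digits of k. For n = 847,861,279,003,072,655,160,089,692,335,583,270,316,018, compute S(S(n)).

First digit sum: 176.
1+7+6 = 14.

14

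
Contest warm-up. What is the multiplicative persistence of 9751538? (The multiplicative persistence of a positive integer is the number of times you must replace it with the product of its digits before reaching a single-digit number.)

2

9751538 → 37800 → 0 (2 steps)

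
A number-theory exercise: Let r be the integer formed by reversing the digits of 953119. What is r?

Reversing 953119 gives 911359.

911359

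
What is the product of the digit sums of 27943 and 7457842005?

S(27943) = 2+7+9+4+3 = 25.
S(7457842005) = 7+4+5+7+8+4+2+0+0+5 = 42.
25 · 42 = 1050.

1050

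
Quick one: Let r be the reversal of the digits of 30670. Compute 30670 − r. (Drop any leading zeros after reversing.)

23067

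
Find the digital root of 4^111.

The digital root of n equals n mod 9 (or 9 when 9 | n), so we need 4^111 mod 9.
4^111 ≡ 1 (mod 9), so the digital root is 1.

1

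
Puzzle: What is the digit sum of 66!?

351

66! = 544344939077443064003729240247842752644293064388798874532860126869671081148416000000000000000
Sum of its 93 digits: 351.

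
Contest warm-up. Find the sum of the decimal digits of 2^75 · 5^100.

2^75 · 5^100 = 298023223876953125000000000000000000000000000000000000000000000000000000000000000000000000000
Sum of its 93 digits: 77.

77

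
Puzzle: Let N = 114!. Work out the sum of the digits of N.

648

114! = 2543559733472187557120132004189335234812341496026552301496526393412538629248600474981599398141467853800514886431180030568224218435400019580180261753940817530060800000000000000000000000000
Sum of its 187 digits: 648.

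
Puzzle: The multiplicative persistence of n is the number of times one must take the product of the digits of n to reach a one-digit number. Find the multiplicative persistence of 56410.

56410 → 0 (1 step)

1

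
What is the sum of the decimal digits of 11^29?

140

11^29 = 1586309297171491574414436704891
Sum of its 31 digits: 140.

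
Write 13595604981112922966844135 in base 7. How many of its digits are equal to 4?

13595604981112922966844135 in base 7 is 413616136541214352005133243350.
The digit 4 appears 4 times.

4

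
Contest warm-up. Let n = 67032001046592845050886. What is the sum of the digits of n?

6+7+0+3+2+0+0+1+0+4+6+5+9+2+8+4+5+0+5+0+8+8+6 = 89

89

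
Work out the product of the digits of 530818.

5×3×0×8×1×8 = 0

0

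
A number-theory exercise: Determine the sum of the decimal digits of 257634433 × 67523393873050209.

135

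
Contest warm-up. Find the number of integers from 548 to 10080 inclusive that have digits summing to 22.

The integers in [548, 10080] that have digits summing to 22: 589, 598, 679, 688, 697, 769, …, 9931, 9940.
539 qualify.

539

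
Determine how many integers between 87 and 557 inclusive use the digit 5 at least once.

The integers in [87, 557] that use the digit 5 at least once: 95, 105, 115, 125, 135, 145, …, 556, 557.
135 qualify.

135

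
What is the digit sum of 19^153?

874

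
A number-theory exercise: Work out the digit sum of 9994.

31

9+9+9+4 = 31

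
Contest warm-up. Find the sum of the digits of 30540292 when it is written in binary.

7

30540292 in base 2 is 1110100100000001000000100.
Digit sum: 1+1+1+0+1+0+0+1+0+0+0+0+0+0+0+1+0+0+0+0+0+0+1+0+0 = 7.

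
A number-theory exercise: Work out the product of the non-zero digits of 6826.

576

6×8×2×6 = 576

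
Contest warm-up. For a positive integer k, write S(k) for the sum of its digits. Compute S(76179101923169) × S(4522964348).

S(76179101923169) = 7+6+1+7+9+1+0+1+9+2+3+1+6+9 = 62.
S(4522964348) = 4+5+2+2+9+6+4+3+4+8 = 47.
62 · 47 = 2914.

2914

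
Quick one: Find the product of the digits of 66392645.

6×6×3×9×2×6×4×5 = 233280

233280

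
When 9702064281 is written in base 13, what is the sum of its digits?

45

9702064281 in base 13 is BB8063150.
Digit sum: 11+11+8+0+6+3+1+5+0 = 45.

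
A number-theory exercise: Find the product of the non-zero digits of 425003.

4×2×5×3 = 120

120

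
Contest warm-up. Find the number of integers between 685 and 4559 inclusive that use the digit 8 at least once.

1058

The integers in [685, 4559] that use the digit 8 at least once: 685, 686, 687, 688, 689, 698, …, 4548, 4558.
1058 qualify.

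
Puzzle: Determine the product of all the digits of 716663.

4536

7×1×6×6×6×3 = 4536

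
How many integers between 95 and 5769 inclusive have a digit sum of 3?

16

The integers in [95, 5769] that have a digit sum of 3: 102, 111, 120, 201, 210, 300, …, 2100, 3000.
16 qualify.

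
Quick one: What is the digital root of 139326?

6

1+3+9+3+2+6 = 24
2+4 = 6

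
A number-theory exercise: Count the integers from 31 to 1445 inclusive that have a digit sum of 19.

55

The integers in [31, 1445] that have a digit sum of 19: 199, 289, 298, 379, 388, 397, …, 1387, 1396.
55 qualify.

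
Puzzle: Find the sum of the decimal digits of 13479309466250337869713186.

1+3+4+7+9+3+0+9+4+6+6+2+5+0+3+3+7+8+6+9+7+1+3+1+8+6 = 121

121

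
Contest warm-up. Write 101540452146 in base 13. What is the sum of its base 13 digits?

101540452146 in base 13 is 97629C62A3.
Digit sum: 9+7+6+2+9+12+6+2+10+3 = 66.

66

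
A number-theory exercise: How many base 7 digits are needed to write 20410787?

9

20410787 in base 7 is 335326445, which has 9 digits.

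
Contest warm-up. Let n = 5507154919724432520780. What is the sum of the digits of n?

90

5+5+0+7+1+5+4+9+1+9+7+2+4+4+3+2+5+2+0+7+8+0 = 90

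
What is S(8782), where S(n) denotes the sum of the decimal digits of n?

8+7+8+2 = 25

25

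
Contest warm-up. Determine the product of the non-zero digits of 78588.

17920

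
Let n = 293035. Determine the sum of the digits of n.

22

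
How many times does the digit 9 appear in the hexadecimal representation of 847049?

1

847049 in base 16 is CECC9.
The digit 9 appears 1 time.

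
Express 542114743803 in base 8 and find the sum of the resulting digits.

52

542114743803 in base 8 is 7707043502773.
Digit sum: 7+7+0+7+0+4+3+5+0+2+7+7+3 = 52.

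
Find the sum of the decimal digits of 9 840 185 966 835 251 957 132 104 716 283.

139

9+8+4+0+1+8+5+9+6+6+8+3+5+2+5+1+9+5+7+1+3+2+1+0+4+7+1+6+2+8+3 = 139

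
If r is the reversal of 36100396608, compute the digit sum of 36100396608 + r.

66

Reversal of 36100396608 is 80669300163; 36100396608 + 80669300163 = 116769696771.
Digit sum of 116769696771: 1+1+6+7+6+9+6+9+6+7+7+1 = 66.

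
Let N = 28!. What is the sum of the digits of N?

28! = 304888344611713860501504000000
Sum of its 30 digits: 90.

90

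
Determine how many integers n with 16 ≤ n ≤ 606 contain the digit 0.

The integers in [16, 606] that contain the digit 0: 20, 30, 40, 50, 60, 70, …, 605, 606.
110 qualify.

110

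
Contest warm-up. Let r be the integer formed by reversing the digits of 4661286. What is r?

6821664

Reversing 4661286 gives 6821664.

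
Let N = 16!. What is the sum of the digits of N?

16! = 20922789888000
Sum of its 14 digits: 63.

63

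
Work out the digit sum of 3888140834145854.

74

3+8+8+8+1+4+0+8+3+4+1+4+5+8+5+4 = 74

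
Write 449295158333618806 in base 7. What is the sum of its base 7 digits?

70

449295158333618806 in base 7 is 542624015661362340316.
Digit sum: 5+4+2+6+2+4+0+1+5+6+6+1+3+6+2+3+4+0+3+1+6 = 70.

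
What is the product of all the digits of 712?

7×1×2 = 14

14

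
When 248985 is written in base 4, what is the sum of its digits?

15

248985 in base 4 is 330302121.
Digit sum: 3+3+0+3+0+2+1+2+1 = 15.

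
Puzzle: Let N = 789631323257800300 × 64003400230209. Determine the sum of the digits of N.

150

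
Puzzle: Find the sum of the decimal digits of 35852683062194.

62

3+5+8+5+2+6+8+3+0+6+2+1+9+4 = 62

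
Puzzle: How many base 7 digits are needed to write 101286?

6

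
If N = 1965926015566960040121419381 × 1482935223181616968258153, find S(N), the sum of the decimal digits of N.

1965926015566960040121419381 × 1482935223181616968258153 = 2915340934653336881296647779000424938071121585463293
Sum of its 52 digits: 227.

227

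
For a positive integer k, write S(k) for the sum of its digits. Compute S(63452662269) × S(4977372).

1989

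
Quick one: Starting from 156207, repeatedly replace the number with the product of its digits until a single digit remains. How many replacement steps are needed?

1

156207 → 0 (1 step)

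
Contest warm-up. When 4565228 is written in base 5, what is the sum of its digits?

20

4565228 in base 5 is 2132041403.
Digit sum: 2+1+3+2+0+4+1+4+0+3 = 20.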